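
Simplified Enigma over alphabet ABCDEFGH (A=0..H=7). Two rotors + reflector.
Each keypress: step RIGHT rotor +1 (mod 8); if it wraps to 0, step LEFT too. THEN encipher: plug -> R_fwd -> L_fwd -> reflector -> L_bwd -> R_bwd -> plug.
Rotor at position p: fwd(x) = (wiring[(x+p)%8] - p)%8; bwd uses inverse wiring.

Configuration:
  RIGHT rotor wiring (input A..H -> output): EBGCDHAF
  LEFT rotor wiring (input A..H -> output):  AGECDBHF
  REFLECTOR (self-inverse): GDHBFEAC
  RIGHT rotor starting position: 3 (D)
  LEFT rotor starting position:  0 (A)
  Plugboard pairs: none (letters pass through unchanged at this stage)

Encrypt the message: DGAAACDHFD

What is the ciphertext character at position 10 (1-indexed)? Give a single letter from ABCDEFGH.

Char 1 ('D'): step: R->4, L=0; D->plug->D->R->B->L->G->refl->A->L'->A->R'->E->plug->E
Char 2 ('G'): step: R->5, L=0; G->plug->G->R->F->L->B->refl->D->L'->E->R'->E->plug->E
Char 3 ('A'): step: R->6, L=0; A->plug->A->R->C->L->E->refl->F->L'->H->R'->B->plug->B
Char 4 ('A'): step: R->7, L=0; A->plug->A->R->G->L->H->refl->C->L'->D->R'->E->plug->E
Char 5 ('A'): step: R->0, L->1 (L advanced); A->plug->A->R->E->L->A->refl->G->L'->F->R'->H->plug->H
Char 6 ('C'): step: R->1, L=1; C->plug->C->R->B->L->D->refl->B->L'->C->R'->D->plug->D
Char 7 ('D'): step: R->2, L=1; D->plug->D->R->F->L->G->refl->A->L'->E->R'->A->plug->A
Char 8 ('H'): step: R->3, L=1; H->plug->H->R->D->L->C->refl->H->L'->H->R'->A->plug->A
Char 9 ('F'): step: R->4, L=1; F->plug->F->R->F->L->G->refl->A->L'->E->R'->C->plug->C
Char 10 ('D'): step: R->5, L=1; D->plug->D->R->H->L->H->refl->C->L'->D->R'->B->plug->B

B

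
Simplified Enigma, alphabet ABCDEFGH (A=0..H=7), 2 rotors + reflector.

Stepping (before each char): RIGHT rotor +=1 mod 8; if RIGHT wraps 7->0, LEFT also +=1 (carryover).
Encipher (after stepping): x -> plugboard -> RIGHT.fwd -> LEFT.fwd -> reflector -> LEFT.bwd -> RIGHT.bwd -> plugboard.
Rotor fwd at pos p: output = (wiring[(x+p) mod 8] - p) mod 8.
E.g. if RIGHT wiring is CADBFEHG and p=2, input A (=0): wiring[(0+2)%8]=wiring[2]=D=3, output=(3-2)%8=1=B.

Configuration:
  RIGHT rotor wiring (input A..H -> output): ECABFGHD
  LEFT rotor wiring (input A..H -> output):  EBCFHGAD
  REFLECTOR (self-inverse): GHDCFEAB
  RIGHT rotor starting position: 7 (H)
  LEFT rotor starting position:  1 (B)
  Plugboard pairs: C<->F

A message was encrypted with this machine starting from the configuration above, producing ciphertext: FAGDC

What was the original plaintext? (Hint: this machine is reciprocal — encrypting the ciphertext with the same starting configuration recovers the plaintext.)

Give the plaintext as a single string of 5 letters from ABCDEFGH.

Answer: ACFEA

Derivation:
Char 1 ('F'): step: R->0, L->2 (L advanced); F->plug->C->R->A->L->A->refl->G->L'->E->R'->A->plug->A
Char 2 ('A'): step: R->1, L=2; A->plug->A->R->B->L->D->refl->C->L'->G->R'->F->plug->C
Char 3 ('G'): step: R->2, L=2; G->plug->G->R->C->L->F->refl->E->L'->D->R'->C->plug->F
Char 4 ('D'): step: R->3, L=2; D->plug->D->R->E->L->G->refl->A->L'->A->R'->E->plug->E
Char 5 ('C'): step: R->4, L=2; C->plug->F->R->G->L->C->refl->D->L'->B->R'->A->plug->A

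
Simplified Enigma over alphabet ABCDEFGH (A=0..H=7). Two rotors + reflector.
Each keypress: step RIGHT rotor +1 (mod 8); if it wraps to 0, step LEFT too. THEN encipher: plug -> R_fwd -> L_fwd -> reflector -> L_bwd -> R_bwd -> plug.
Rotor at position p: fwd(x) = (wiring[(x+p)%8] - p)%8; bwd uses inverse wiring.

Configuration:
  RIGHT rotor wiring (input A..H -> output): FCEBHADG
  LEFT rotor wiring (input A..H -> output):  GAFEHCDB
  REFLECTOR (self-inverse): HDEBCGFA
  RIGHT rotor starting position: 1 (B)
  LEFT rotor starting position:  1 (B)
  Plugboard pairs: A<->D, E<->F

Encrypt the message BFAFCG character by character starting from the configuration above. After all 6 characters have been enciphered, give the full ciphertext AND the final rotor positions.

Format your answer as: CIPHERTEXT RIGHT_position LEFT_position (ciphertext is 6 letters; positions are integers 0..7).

Answer: GGBCEA 7 1

Derivation:
Char 1 ('B'): step: R->2, L=1; B->plug->B->R->H->L->F->refl->G->L'->D->R'->G->plug->G
Char 2 ('F'): step: R->3, L=1; F->plug->E->R->D->L->G->refl->F->L'->H->R'->G->plug->G
Char 3 ('A'): step: R->4, L=1; A->plug->D->R->C->L->D->refl->B->L'->E->R'->B->plug->B
Char 4 ('F'): step: R->5, L=1; F->plug->E->R->F->L->C->refl->E->L'->B->R'->C->plug->C
Char 5 ('C'): step: R->6, L=1; C->plug->C->R->H->L->F->refl->G->L'->D->R'->F->plug->E
Char 6 ('G'): step: R->7, L=1; G->plug->G->R->B->L->E->refl->C->L'->F->R'->D->plug->A
Final: ciphertext=GGBCEA, RIGHT=7, LEFT=1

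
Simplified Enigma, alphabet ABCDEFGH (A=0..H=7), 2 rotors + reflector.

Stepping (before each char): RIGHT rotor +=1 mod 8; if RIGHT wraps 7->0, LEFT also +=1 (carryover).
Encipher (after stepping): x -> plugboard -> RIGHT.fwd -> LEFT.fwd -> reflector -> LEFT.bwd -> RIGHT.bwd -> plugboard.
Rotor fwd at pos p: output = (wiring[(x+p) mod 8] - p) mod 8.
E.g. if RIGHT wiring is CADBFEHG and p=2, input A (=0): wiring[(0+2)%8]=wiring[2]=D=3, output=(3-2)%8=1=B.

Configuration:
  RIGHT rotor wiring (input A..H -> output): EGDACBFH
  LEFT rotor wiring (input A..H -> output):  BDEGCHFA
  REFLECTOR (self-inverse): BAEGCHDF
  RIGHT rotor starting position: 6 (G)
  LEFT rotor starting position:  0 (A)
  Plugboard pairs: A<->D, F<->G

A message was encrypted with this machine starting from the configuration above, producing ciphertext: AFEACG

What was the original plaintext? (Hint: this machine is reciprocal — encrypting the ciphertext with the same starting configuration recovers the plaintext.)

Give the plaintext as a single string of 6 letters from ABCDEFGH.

Char 1 ('A'): step: R->7, L=0; A->plug->D->R->E->L->C->refl->E->L'->C->R'->G->plug->F
Char 2 ('F'): step: R->0, L->1 (L advanced); F->plug->G->R->F->L->E->refl->C->L'->A->R'->D->plug->A
Char 3 ('E'): step: R->1, L=1; E->plug->E->R->A->L->C->refl->E->L'->F->R'->A->plug->D
Char 4 ('A'): step: R->2, L=1; A->plug->D->R->H->L->A->refl->B->L'->D->R'->E->plug->E
Char 5 ('C'): step: R->3, L=1; C->plug->C->R->G->L->H->refl->F->L'->C->R'->D->plug->A
Char 6 ('G'): step: R->4, L=1; G->plug->F->R->C->L->F->refl->H->L'->G->R'->A->plug->D

Answer: FADEAD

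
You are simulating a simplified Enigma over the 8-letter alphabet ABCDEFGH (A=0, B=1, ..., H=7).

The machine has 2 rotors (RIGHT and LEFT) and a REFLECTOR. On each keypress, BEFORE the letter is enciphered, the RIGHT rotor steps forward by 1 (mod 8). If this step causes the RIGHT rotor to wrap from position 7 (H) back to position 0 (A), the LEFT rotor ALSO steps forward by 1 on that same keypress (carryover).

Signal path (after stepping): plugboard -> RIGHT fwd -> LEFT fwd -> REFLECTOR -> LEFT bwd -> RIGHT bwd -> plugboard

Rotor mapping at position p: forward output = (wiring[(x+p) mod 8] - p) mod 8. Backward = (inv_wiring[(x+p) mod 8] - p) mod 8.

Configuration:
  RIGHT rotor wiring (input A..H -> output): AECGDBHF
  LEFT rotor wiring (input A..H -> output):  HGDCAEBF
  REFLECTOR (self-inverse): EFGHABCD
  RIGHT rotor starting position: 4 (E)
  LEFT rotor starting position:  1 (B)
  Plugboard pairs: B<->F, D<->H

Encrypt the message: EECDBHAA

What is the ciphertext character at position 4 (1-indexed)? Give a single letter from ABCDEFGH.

Char 1 ('E'): step: R->5, L=1; E->plug->E->R->H->L->G->refl->C->L'->B->R'->G->plug->G
Char 2 ('E'): step: R->6, L=1; E->plug->E->R->E->L->D->refl->H->L'->D->R'->H->plug->D
Char 3 ('C'): step: R->7, L=1; C->plug->C->R->F->L->A->refl->E->L'->G->R'->A->plug->A
Char 4 ('D'): step: R->0, L->2 (L advanced); D->plug->H->R->F->L->D->refl->H->L'->E->R'->B->plug->F

F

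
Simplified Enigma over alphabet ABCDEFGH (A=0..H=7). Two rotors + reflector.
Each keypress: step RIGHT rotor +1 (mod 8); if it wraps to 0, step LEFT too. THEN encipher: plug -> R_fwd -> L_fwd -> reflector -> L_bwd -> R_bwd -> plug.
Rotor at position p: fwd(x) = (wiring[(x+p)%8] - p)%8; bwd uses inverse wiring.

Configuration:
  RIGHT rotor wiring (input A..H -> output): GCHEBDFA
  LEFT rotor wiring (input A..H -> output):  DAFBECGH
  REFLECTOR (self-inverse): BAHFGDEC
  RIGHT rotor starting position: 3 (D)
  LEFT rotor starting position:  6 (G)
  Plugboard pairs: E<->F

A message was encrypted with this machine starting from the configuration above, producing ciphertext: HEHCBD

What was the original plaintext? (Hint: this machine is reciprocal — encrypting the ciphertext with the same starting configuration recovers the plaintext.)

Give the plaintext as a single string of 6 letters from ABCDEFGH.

Answer: CFBGHF

Derivation:
Char 1 ('H'): step: R->4, L=6; H->plug->H->R->A->L->A->refl->B->L'->B->R'->C->plug->C
Char 2 ('E'): step: R->5, L=6; E->plug->F->R->C->L->F->refl->D->L'->F->R'->E->plug->F
Char 3 ('H'): step: R->6, L=6; H->plug->H->R->F->L->D->refl->F->L'->C->R'->B->plug->B
Char 4 ('C'): step: R->7, L=6; C->plug->C->R->D->L->C->refl->H->L'->E->R'->G->plug->G
Char 5 ('B'): step: R->0, L->7 (L advanced); B->plug->B->R->C->L->B->refl->A->L'->A->R'->H->plug->H
Char 6 ('D'): step: R->1, L=7; D->plug->D->R->A->L->A->refl->B->L'->C->R'->E->plug->F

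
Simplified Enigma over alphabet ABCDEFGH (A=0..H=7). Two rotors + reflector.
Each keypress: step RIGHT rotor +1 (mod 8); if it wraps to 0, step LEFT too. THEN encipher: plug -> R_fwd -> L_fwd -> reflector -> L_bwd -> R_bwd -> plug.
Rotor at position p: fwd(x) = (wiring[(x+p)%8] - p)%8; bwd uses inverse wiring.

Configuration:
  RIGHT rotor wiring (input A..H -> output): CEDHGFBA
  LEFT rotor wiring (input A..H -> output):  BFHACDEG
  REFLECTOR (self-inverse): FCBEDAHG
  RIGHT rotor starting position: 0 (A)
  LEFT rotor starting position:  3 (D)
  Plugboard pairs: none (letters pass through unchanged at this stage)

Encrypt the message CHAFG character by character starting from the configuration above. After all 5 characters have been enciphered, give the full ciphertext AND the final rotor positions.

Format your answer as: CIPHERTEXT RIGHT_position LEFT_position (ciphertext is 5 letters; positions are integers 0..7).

Char 1 ('C'): step: R->1, L=3; C->plug->C->R->G->L->C->refl->B->L'->D->R'->A->plug->A
Char 2 ('H'): step: R->2, L=3; H->plug->H->R->C->L->A->refl->F->L'->A->R'->G->plug->G
Char 3 ('A'): step: R->3, L=3; A->plug->A->R->E->L->D->refl->E->L'->H->R'->F->plug->F
Char 4 ('F'): step: R->4, L=3; F->plug->F->R->A->L->F->refl->A->L'->C->R'->A->plug->A
Char 5 ('G'): step: R->5, L=3; G->plug->G->R->C->L->A->refl->F->L'->A->R'->A->plug->A
Final: ciphertext=AGFAA, RIGHT=5, LEFT=3

Answer: AGFAA 5 3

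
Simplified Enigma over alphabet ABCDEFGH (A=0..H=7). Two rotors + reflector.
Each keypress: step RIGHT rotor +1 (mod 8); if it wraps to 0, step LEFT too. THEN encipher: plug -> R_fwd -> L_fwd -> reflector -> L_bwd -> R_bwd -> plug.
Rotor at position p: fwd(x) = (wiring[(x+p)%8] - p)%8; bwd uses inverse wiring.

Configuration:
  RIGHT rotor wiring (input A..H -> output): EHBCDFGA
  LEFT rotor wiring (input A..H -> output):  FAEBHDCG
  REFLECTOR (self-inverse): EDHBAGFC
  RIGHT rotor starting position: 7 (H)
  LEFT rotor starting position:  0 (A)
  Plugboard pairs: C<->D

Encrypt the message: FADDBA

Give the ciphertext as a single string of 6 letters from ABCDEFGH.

Char 1 ('F'): step: R->0, L->1 (L advanced); F->plug->F->R->F->L->B->refl->D->L'->B->R'->C->plug->D
Char 2 ('A'): step: R->1, L=1; A->plug->A->R->G->L->F->refl->G->L'->D->R'->H->plug->H
Char 3 ('D'): step: R->2, L=1; D->plug->C->R->B->L->D->refl->B->L'->F->R'->H->plug->H
Char 4 ('D'): step: R->3, L=1; D->plug->C->R->C->L->A->refl->E->L'->H->R'->A->plug->A
Char 5 ('B'): step: R->4, L=1; B->plug->B->R->B->L->D->refl->B->L'->F->R'->G->plug->G
Char 6 ('A'): step: R->5, L=1; A->plug->A->R->A->L->H->refl->C->L'->E->R'->F->plug->F

Answer: DHHAGF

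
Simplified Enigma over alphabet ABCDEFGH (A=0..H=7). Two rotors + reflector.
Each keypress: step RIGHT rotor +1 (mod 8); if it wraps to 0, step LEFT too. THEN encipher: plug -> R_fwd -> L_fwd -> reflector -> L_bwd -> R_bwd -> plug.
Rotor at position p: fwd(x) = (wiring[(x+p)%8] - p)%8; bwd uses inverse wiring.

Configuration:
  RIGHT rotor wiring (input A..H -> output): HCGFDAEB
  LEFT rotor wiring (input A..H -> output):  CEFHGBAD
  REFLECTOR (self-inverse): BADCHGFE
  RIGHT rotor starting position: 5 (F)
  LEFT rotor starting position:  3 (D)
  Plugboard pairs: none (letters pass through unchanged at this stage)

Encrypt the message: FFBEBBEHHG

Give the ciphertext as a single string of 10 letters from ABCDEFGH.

Char 1 ('F'): step: R->6, L=3; F->plug->F->R->H->L->C->refl->D->L'->B->R'->C->plug->C
Char 2 ('F'): step: R->7, L=3; F->plug->F->R->E->L->A->refl->B->L'->G->R'->E->plug->E
Char 3 ('B'): step: R->0, L->4 (L advanced); B->plug->B->R->C->L->E->refl->H->L'->D->R'->E->plug->E
Char 4 ('E'): step: R->1, L=4; E->plug->E->R->H->L->D->refl->C->L'->A->R'->G->plug->G
Char 5 ('B'): step: R->2, L=4; B->plug->B->R->D->L->H->refl->E->L'->C->R'->E->plug->E
Char 6 ('B'): step: R->3, L=4; B->plug->B->R->A->L->C->refl->D->L'->H->R'->G->plug->G
Char 7 ('E'): step: R->4, L=4; E->plug->E->R->D->L->H->refl->E->L'->C->R'->G->plug->G
Char 8 ('H'): step: R->5, L=4; H->plug->H->R->G->L->B->refl->A->L'->F->R'->E->plug->E
Char 9 ('H'): step: R->6, L=4; H->plug->H->R->C->L->E->refl->H->L'->D->R'->B->plug->B
Char 10 ('G'): step: R->7, L=4; G->plug->G->R->B->L->F->refl->G->L'->E->R'->F->plug->F

Answer: CEEGEGGEBF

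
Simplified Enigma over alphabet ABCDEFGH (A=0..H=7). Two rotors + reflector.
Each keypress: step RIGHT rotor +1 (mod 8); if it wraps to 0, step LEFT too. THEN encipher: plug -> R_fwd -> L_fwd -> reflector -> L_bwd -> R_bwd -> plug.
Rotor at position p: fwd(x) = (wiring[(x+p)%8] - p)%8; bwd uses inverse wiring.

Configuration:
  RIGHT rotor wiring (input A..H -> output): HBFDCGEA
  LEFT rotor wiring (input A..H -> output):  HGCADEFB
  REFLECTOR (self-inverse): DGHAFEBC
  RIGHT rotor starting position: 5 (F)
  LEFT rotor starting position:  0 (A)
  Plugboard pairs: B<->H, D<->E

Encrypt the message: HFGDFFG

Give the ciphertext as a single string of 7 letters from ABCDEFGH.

Char 1 ('H'): step: R->6, L=0; H->plug->B->R->C->L->C->refl->H->L'->A->R'->H->plug->B
Char 2 ('F'): step: R->7, L=0; F->plug->F->R->D->L->A->refl->D->L'->E->R'->E->plug->D
Char 3 ('G'): step: R->0, L->1 (L advanced); G->plug->G->R->E->L->D->refl->A->L'->G->R'->F->plug->F
Char 4 ('D'): step: R->1, L=1; D->plug->E->R->F->L->E->refl->F->L'->A->R'->A->plug->A
Char 5 ('F'): step: R->2, L=1; F->plug->F->R->G->L->A->refl->D->L'->E->R'->D->plug->E
Char 6 ('F'): step: R->3, L=1; F->plug->F->R->E->L->D->refl->A->L'->G->R'->G->plug->G
Char 7 ('G'): step: R->4, L=1; G->plug->G->R->B->L->B->refl->G->L'->H->R'->H->plug->B

Answer: BDFAEGB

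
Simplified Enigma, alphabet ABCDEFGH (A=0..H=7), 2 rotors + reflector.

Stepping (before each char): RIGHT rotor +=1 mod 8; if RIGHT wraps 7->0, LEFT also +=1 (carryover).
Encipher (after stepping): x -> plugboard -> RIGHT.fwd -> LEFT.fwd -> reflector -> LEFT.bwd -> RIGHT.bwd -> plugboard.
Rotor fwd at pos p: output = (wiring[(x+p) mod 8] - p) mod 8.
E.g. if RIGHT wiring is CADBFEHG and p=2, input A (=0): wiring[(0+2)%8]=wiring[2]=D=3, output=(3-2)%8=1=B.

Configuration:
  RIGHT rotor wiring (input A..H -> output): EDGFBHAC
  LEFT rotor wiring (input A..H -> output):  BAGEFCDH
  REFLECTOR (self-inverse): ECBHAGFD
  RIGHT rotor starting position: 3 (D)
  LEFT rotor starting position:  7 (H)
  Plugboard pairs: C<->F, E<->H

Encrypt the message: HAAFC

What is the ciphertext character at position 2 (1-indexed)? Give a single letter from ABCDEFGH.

Char 1 ('H'): step: R->4, L=7; H->plug->E->R->A->L->A->refl->E->L'->H->R'->F->plug->C
Char 2 ('A'): step: R->5, L=7; A->plug->A->R->C->L->B->refl->C->L'->B->R'->F->plug->C

C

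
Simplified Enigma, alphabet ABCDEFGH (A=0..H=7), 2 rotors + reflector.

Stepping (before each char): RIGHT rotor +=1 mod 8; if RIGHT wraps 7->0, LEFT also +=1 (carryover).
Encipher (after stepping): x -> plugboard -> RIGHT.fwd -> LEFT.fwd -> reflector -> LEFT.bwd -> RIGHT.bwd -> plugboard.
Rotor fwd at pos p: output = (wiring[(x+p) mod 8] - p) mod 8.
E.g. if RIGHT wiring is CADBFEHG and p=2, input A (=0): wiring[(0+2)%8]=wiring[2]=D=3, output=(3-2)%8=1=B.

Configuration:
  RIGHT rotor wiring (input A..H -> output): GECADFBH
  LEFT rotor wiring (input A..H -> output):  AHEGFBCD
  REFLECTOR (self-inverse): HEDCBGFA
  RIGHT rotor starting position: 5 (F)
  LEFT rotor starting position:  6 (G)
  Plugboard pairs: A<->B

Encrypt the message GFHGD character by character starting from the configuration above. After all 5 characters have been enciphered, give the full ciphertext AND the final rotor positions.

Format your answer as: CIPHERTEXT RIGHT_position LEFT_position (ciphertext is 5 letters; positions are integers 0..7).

Char 1 ('G'): step: R->6, L=6; G->plug->G->R->F->L->A->refl->H->L'->G->R'->D->plug->D
Char 2 ('F'): step: R->7, L=6; F->plug->F->R->E->L->G->refl->F->L'->B->R'->E->plug->E
Char 3 ('H'): step: R->0, L->7 (L advanced); H->plug->H->R->H->L->D->refl->C->L'->G->R'->A->plug->B
Char 4 ('G'): step: R->1, L=7; G->plug->G->R->G->L->C->refl->D->L'->H->R'->C->plug->C
Char 5 ('D'): step: R->2, L=7; D->plug->D->R->D->L->F->refl->G->L'->F->R'->F->plug->F
Final: ciphertext=DEBCF, RIGHT=2, LEFT=7

Answer: DEBCF 2 7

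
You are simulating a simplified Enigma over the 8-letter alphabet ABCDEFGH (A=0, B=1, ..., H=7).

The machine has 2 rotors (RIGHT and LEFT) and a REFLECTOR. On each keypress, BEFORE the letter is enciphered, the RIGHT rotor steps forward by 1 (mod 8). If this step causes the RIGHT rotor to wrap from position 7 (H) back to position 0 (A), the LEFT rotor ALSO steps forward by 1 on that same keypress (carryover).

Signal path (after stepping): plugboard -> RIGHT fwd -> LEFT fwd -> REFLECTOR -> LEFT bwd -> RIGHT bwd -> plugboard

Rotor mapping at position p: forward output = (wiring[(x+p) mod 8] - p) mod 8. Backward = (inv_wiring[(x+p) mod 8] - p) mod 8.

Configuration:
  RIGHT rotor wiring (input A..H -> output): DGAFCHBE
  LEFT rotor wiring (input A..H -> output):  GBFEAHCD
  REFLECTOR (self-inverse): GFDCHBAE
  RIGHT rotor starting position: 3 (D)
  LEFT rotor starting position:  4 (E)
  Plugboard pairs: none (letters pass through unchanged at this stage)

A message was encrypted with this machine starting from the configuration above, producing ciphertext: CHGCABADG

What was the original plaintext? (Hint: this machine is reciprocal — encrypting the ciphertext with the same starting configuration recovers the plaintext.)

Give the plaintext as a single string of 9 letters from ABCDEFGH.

Char 1 ('C'): step: R->4, L=4; C->plug->C->R->F->L->F->refl->B->L'->G->R'->A->plug->A
Char 2 ('H'): step: R->5, L=4; H->plug->H->R->F->L->F->refl->B->L'->G->R'->D->plug->D
Char 3 ('G'): step: R->6, L=4; G->plug->G->R->E->L->C->refl->D->L'->B->R'->H->plug->H
Char 4 ('C'): step: R->7, L=4; C->plug->C->R->H->L->A->refl->G->L'->C->R'->H->plug->H
Char 5 ('A'): step: R->0, L->5 (L advanced); A->plug->A->R->D->L->B->refl->F->L'->B->R'->G->plug->G
Char 6 ('B'): step: R->1, L=5; B->plug->B->R->H->L->D->refl->C->L'->A->R'->F->plug->F
Char 7 ('A'): step: R->2, L=5; A->plug->A->R->G->L->H->refl->E->L'->E->R'->H->plug->H
Char 8 ('D'): step: R->3, L=5; D->plug->D->R->G->L->H->refl->E->L'->E->R'->C->plug->C
Char 9 ('G'): step: R->4, L=5; G->plug->G->R->E->L->E->refl->H->L'->G->R'->A->plug->A

Answer: ADHHGFHCA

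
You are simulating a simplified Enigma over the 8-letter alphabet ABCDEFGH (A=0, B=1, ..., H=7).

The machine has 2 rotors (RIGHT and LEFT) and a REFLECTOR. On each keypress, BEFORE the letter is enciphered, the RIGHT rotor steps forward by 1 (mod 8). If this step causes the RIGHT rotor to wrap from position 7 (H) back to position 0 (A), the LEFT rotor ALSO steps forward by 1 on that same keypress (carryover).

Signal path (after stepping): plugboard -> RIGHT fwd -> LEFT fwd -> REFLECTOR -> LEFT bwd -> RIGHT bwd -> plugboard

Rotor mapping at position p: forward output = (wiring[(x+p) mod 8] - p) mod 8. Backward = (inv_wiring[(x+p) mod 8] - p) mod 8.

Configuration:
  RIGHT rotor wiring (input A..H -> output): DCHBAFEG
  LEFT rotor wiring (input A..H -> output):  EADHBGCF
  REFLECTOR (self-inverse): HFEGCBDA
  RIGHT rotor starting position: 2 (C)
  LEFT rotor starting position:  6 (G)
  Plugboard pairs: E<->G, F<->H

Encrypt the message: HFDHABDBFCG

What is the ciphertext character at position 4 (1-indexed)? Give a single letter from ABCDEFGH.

Char 1 ('H'): step: R->3, L=6; H->plug->F->R->A->L->E->refl->C->L'->D->R'->E->plug->G
Char 2 ('F'): step: R->4, L=6; F->plug->H->R->F->L->B->refl->F->L'->E->R'->A->plug->A
Char 3 ('D'): step: R->5, L=6; D->plug->D->R->G->L->D->refl->G->L'->C->R'->F->plug->H
Char 4 ('H'): step: R->6, L=6; H->plug->F->R->D->L->C->refl->E->L'->A->R'->B->plug->B

B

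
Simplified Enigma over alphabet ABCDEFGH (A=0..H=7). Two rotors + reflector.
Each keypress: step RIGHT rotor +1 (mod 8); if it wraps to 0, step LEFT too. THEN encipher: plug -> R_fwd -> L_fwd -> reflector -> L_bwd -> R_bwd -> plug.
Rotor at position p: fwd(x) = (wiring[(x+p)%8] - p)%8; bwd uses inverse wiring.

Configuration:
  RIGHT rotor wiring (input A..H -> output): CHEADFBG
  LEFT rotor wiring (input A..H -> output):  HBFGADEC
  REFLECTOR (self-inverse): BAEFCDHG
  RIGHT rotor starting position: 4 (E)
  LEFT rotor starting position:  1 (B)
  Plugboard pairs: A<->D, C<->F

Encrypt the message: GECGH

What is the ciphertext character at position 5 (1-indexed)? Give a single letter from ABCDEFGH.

Char 1 ('G'): step: R->5, L=1; G->plug->G->R->D->L->H->refl->G->L'->H->R'->F->plug->C
Char 2 ('E'): step: R->6, L=1; E->plug->E->R->G->L->B->refl->A->L'->A->R'->B->plug->B
Char 3 ('C'): step: R->7, L=1; C->plug->F->R->E->L->C->refl->E->L'->B->R'->E->plug->E
Char 4 ('G'): step: R->0, L->2 (L advanced); G->plug->G->R->B->L->E->refl->C->L'->E->R'->C->plug->F
Char 5 ('H'): step: R->1, L=2; H->plug->H->R->B->L->E->refl->C->L'->E->R'->E->plug->E

E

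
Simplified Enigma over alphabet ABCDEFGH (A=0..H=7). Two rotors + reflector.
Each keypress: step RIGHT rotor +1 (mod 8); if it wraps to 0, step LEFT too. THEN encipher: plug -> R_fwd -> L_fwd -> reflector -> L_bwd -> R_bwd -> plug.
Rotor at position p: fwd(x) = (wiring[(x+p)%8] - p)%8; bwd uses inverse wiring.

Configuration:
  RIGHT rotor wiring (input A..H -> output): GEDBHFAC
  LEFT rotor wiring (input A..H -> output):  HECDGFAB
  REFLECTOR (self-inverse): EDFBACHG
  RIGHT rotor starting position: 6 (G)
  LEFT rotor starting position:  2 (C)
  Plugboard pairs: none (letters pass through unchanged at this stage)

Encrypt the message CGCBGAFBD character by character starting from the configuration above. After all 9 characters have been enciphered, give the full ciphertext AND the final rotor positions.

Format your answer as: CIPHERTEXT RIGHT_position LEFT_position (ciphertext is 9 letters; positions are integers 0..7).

Char 1 ('C'): step: R->7, L=2; C->plug->C->R->F->L->H->refl->G->L'->E->R'->D->plug->D
Char 2 ('G'): step: R->0, L->3 (L advanced); G->plug->G->R->A->L->A->refl->E->L'->F->R'->F->plug->F
Char 3 ('C'): step: R->1, L=3; C->plug->C->R->A->L->A->refl->E->L'->F->R'->H->plug->H
Char 4 ('B'): step: R->2, L=3; B->plug->B->R->H->L->H->refl->G->L'->E->R'->G->plug->G
Char 5 ('G'): step: R->3, L=3; G->plug->G->R->B->L->D->refl->B->L'->G->R'->A->plug->A
Char 6 ('A'): step: R->4, L=3; A->plug->A->R->D->L->F->refl->C->L'->C->R'->E->plug->E
Char 7 ('F'): step: R->5, L=3; F->plug->F->R->G->L->B->refl->D->L'->B->R'->D->plug->D
Char 8 ('B'): step: R->6, L=3; B->plug->B->R->E->L->G->refl->H->L'->H->R'->H->plug->H
Char 9 ('D'): step: R->7, L=3; D->plug->D->R->E->L->G->refl->H->L'->H->R'->B->plug->B
Final: ciphertext=DFHGAEDHB, RIGHT=7, LEFT=3

Answer: DFHGAEDHB 7 3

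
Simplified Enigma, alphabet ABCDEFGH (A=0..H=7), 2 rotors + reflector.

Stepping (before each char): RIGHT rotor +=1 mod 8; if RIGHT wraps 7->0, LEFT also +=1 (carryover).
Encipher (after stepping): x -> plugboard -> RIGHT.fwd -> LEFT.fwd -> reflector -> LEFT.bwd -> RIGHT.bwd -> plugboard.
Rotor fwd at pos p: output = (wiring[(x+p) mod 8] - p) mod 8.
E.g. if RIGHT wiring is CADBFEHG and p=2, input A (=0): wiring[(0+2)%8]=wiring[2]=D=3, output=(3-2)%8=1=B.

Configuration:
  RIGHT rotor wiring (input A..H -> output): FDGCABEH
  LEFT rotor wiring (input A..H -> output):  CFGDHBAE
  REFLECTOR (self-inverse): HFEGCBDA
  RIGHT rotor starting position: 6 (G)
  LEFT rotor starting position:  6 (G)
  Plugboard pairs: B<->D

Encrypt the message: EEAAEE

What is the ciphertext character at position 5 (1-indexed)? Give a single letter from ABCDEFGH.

Char 1 ('E'): step: R->7, L=6; E->plug->E->R->D->L->H->refl->A->L'->E->R'->C->plug->C
Char 2 ('E'): step: R->0, L->7 (L advanced); E->plug->E->R->A->L->F->refl->B->L'->H->R'->H->plug->H
Char 3 ('A'): step: R->1, L=7; A->plug->A->R->C->L->G->refl->D->L'->B->R'->C->plug->C
Char 4 ('A'): step: R->2, L=7; A->plug->A->R->E->L->E->refl->C->L'->G->R'->C->plug->C
Char 5 ('E'): step: R->3, L=7; E->plug->E->R->E->L->E->refl->C->L'->G->R'->C->plug->C

C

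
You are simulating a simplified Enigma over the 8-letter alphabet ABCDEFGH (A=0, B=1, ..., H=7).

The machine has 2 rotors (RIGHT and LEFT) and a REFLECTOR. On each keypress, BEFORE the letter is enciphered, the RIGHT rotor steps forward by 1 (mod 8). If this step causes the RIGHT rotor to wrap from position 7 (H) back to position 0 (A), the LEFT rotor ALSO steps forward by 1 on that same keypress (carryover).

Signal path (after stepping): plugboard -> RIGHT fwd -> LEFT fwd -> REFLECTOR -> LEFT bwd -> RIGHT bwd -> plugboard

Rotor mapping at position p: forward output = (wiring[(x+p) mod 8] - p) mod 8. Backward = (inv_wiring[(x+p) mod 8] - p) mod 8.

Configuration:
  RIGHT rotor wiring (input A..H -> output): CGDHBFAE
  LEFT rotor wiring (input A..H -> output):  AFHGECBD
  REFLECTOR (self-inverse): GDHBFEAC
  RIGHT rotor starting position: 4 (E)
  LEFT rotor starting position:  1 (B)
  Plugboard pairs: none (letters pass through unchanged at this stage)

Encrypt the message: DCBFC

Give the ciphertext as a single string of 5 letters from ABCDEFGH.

Char 1 ('D'): step: R->5, L=1; D->plug->D->R->F->L->A->refl->G->L'->B->R'->E->plug->E
Char 2 ('C'): step: R->6, L=1; C->plug->C->R->E->L->B->refl->D->L'->D->R'->G->plug->G
Char 3 ('B'): step: R->7, L=1; B->plug->B->R->D->L->D->refl->B->L'->E->R'->D->plug->D
Char 4 ('F'): step: R->0, L->2 (L advanced); F->plug->F->R->F->L->B->refl->D->L'->H->R'->D->plug->D
Char 5 ('C'): step: R->1, L=2; C->plug->C->R->G->L->G->refl->A->L'->D->R'->G->plug->G

Answer: EGDDG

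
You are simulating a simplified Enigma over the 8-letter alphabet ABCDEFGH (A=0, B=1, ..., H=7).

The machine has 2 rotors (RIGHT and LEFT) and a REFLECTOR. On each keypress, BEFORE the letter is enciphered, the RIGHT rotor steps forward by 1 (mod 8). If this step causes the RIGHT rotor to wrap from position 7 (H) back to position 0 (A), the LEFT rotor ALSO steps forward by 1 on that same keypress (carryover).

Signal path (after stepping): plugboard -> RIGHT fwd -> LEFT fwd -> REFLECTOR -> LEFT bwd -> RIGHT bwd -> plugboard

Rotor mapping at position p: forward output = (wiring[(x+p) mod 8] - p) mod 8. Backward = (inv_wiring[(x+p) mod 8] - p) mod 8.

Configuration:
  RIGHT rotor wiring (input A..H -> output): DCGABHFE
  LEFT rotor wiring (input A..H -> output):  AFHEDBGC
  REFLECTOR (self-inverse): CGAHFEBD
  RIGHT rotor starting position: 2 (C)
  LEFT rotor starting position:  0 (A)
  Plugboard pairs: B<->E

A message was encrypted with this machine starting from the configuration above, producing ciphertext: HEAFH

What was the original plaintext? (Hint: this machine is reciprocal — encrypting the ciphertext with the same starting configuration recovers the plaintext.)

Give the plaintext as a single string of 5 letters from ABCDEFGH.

Char 1 ('H'): step: R->3, L=0; H->plug->H->R->D->L->E->refl->F->L'->B->R'->E->plug->B
Char 2 ('E'): step: R->4, L=0; E->plug->B->R->D->L->E->refl->F->L'->B->R'->C->plug->C
Char 3 ('A'): step: R->5, L=0; A->plug->A->R->C->L->H->refl->D->L'->E->R'->H->plug->H
Char 4 ('F'): step: R->6, L=0; F->plug->F->R->C->L->H->refl->D->L'->E->R'->D->plug->D
Char 5 ('H'): step: R->7, L=0; H->plug->H->R->G->L->G->refl->B->L'->F->R'->A->plug->A

Answer: BCHDA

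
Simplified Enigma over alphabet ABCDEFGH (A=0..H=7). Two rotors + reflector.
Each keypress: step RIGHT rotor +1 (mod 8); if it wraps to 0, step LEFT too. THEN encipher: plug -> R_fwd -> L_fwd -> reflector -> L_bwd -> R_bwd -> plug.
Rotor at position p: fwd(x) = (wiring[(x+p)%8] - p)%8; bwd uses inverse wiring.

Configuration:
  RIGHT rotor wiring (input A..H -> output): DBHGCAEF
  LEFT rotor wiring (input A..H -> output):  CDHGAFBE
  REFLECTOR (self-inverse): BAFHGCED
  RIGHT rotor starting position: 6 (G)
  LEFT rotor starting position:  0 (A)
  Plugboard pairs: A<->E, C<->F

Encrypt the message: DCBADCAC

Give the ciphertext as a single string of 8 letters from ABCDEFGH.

Answer: HACFHAGH

Derivation:
Char 1 ('D'): step: R->7, L=0; D->plug->D->R->A->L->C->refl->F->L'->F->R'->H->plug->H
Char 2 ('C'): step: R->0, L->1 (L advanced); C->plug->F->R->A->L->C->refl->F->L'->C->R'->E->plug->A
Char 3 ('B'): step: R->1, L=1; B->plug->B->R->G->L->D->refl->H->L'->D->R'->F->plug->C
Char 4 ('A'): step: R->2, L=1; A->plug->E->R->C->L->F->refl->C->L'->A->R'->C->plug->F
Char 5 ('D'): step: R->3, L=1; D->plug->D->R->B->L->G->refl->E->L'->E->R'->H->plug->H
Char 6 ('C'): step: R->4, L=1; C->plug->F->R->F->L->A->refl->B->L'->H->R'->E->plug->A
Char 7 ('A'): step: R->5, L=1; A->plug->E->R->E->L->E->refl->G->L'->B->R'->G->plug->G
Char 8 ('C'): step: R->6, L=1; C->plug->F->R->A->L->C->refl->F->L'->C->R'->H->plug->H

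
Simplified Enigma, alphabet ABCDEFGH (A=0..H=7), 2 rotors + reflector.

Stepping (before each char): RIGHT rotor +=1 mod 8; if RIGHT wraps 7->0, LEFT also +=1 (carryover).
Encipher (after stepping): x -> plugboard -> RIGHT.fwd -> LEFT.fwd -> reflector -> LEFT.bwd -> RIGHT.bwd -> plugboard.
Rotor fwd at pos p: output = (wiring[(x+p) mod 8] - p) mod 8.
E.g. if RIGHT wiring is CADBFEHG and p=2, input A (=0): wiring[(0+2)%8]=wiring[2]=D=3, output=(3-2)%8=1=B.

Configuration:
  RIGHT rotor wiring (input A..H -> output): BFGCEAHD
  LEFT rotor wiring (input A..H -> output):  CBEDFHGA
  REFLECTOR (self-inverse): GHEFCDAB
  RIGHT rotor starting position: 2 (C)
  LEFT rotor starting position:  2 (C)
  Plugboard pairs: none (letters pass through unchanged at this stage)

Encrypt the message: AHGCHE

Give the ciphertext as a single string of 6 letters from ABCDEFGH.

Char 1 ('A'): step: R->3, L=2; A->plug->A->R->H->L->H->refl->B->L'->B->R'->B->plug->B
Char 2 ('H'): step: R->4, L=2; H->plug->H->R->G->L->A->refl->G->L'->F->R'->E->plug->E
Char 3 ('G'): step: R->5, L=2; G->plug->G->R->F->L->G->refl->A->L'->G->R'->C->plug->C
Char 4 ('C'): step: R->6, L=2; C->plug->C->R->D->L->F->refl->D->L'->C->R'->H->plug->H
Char 5 ('H'): step: R->7, L=2; H->plug->H->R->A->L->C->refl->E->L'->E->R'->A->plug->A
Char 6 ('E'): step: R->0, L->3 (L advanced); E->plug->E->R->E->L->F->refl->D->L'->D->R'->H->plug->H

Answer: BECHAH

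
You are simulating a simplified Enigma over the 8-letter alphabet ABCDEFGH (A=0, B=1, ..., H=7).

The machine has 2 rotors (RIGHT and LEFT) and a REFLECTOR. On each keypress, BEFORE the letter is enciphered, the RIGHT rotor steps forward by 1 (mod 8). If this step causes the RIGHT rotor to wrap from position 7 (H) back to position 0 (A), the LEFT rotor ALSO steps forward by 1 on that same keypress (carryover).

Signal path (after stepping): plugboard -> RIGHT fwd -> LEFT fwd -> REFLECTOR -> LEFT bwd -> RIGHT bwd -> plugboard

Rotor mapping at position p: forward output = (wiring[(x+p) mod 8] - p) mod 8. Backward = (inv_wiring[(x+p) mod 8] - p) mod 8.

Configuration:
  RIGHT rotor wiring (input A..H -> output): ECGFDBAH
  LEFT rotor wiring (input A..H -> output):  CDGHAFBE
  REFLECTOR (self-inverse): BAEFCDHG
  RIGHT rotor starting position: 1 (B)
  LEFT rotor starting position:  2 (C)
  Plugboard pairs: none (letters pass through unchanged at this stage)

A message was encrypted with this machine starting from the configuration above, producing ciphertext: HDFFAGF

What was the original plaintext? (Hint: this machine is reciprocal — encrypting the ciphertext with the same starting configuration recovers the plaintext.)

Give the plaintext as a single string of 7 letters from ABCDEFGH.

Answer: FBABDFH

Derivation:
Char 1 ('H'): step: R->2, L=2; H->plug->H->R->A->L->E->refl->C->L'->F->R'->F->plug->F
Char 2 ('D'): step: R->3, L=2; D->plug->D->R->F->L->C->refl->E->L'->A->R'->B->plug->B
Char 3 ('F'): step: R->4, L=2; F->plug->F->R->G->L->A->refl->B->L'->H->R'->A->plug->A
Char 4 ('F'): step: R->5, L=2; F->plug->F->R->B->L->F->refl->D->L'->D->R'->B->plug->B
Char 5 ('A'): step: R->6, L=2; A->plug->A->R->C->L->G->refl->H->L'->E->R'->D->plug->D
Char 6 ('G'): step: R->7, L=2; G->plug->G->R->C->L->G->refl->H->L'->E->R'->F->plug->F
Char 7 ('F'): step: R->0, L->3 (L advanced); F->plug->F->R->B->L->F->refl->D->L'->H->R'->H->plug->H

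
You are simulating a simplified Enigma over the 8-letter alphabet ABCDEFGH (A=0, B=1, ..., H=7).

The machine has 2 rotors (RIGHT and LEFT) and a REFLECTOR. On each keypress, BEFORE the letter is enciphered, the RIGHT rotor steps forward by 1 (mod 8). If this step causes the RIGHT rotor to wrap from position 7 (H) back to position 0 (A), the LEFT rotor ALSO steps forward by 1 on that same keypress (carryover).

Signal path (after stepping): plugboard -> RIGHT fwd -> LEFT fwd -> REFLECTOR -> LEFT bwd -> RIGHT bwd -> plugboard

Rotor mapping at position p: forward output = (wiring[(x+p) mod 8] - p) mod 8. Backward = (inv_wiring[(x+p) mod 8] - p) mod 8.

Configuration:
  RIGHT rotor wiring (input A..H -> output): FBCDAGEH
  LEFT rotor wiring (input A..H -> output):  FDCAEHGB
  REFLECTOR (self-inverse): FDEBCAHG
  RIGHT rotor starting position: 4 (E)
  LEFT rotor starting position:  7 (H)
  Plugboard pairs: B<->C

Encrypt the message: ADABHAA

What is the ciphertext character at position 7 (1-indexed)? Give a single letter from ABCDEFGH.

Char 1 ('A'): step: R->5, L=7; A->plug->A->R->B->L->G->refl->H->L'->H->R'->B->plug->C
Char 2 ('D'): step: R->6, L=7; D->plug->D->R->D->L->D->refl->B->L'->E->R'->E->plug->E
Char 3 ('A'): step: R->7, L=7; A->plug->A->R->A->L->C->refl->E->L'->C->R'->C->plug->B
Char 4 ('B'): step: R->0, L->0 (L advanced); B->plug->C->R->C->L->C->refl->E->L'->E->R'->G->plug->G
Char 5 ('H'): step: R->1, L=0; H->plug->H->R->E->L->E->refl->C->L'->C->R'->C->plug->B
Char 6 ('A'): step: R->2, L=0; A->plug->A->R->A->L->F->refl->A->L'->D->R'->G->plug->G
Char 7 ('A'): step: R->3, L=0; A->plug->A->R->A->L->F->refl->A->L'->D->R'->C->plug->B

B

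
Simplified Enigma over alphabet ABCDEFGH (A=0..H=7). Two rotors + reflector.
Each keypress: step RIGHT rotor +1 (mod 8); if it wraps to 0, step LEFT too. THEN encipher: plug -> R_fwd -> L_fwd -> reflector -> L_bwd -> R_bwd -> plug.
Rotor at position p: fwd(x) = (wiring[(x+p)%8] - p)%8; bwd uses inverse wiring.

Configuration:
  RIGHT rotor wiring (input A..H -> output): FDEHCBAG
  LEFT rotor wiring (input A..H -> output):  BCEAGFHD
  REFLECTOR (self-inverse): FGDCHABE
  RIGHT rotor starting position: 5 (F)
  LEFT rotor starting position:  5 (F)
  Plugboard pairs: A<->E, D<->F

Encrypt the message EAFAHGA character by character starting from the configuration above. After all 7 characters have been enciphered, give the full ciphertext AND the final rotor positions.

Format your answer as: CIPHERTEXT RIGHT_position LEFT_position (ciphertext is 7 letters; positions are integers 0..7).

Answer: CCBHAEE 4 6

Derivation:
Char 1 ('E'): step: R->6, L=5; E->plug->A->R->C->L->G->refl->B->L'->H->R'->C->plug->C
Char 2 ('A'): step: R->7, L=5; A->plug->E->R->A->L->A->refl->F->L'->E->R'->C->plug->C
Char 3 ('F'): step: R->0, L->6 (L advanced); F->plug->D->R->H->L->H->refl->E->L'->D->R'->B->plug->B
Char 4 ('A'): step: R->1, L=6; A->plug->E->R->A->L->B->refl->G->L'->E->R'->H->plug->H
Char 5 ('H'): step: R->2, L=6; H->plug->H->R->B->L->F->refl->A->L'->G->R'->E->plug->A
Char 6 ('G'): step: R->3, L=6; G->plug->G->R->A->L->B->refl->G->L'->E->R'->A->plug->E
Char 7 ('A'): step: R->4, L=6; A->plug->E->R->B->L->F->refl->A->L'->G->R'->A->plug->E
Final: ciphertext=CCBHAEE, RIGHT=4, LEFT=6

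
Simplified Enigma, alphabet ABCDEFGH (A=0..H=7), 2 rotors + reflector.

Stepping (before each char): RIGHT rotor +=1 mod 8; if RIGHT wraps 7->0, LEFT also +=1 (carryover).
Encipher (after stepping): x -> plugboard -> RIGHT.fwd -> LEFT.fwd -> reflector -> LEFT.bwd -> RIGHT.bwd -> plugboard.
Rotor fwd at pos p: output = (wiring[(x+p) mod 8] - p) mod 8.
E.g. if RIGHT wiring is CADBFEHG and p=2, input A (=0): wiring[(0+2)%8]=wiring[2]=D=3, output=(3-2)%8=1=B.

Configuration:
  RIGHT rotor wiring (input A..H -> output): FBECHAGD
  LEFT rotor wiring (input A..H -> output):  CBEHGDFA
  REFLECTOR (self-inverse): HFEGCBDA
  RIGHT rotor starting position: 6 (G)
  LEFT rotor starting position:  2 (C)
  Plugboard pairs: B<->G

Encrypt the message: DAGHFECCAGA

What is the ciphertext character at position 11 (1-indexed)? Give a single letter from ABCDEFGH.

Char 1 ('D'): step: R->7, L=2; D->plug->D->R->F->L->G->refl->D->L'->E->R'->A->plug->A
Char 2 ('A'): step: R->0, L->3 (L advanced); A->plug->A->R->F->L->H->refl->A->L'->C->R'->D->plug->D
Char 3 ('G'): step: R->1, L=3; G->plug->B->R->D->L->C->refl->E->L'->A->R'->A->plug->A
Char 4 ('H'): step: R->2, L=3; H->plug->H->R->H->L->B->refl->F->L'->E->R'->E->plug->E
Char 5 ('F'): step: R->3, L=3; F->plug->F->R->C->L->A->refl->H->L'->F->R'->C->plug->C
Char 6 ('E'): step: R->4, L=3; E->plug->E->R->B->L->D->refl->G->L'->G->R'->H->plug->H
Char 7 ('C'): step: R->5, L=3; C->plug->C->R->G->L->G->refl->D->L'->B->R'->B->plug->G
Char 8 ('C'): step: R->6, L=3; C->plug->C->R->H->L->B->refl->F->L'->E->R'->F->plug->F
Char 9 ('A'): step: R->7, L=3; A->plug->A->R->E->L->F->refl->B->L'->H->R'->H->plug->H
Char 10 ('G'): step: R->0, L->4 (L advanced); G->plug->B->R->B->L->H->refl->A->L'->G->R'->G->plug->B
Char 11 ('A'): step: R->1, L=4; A->plug->A->R->A->L->C->refl->E->L'->D->R'->B->plug->G

G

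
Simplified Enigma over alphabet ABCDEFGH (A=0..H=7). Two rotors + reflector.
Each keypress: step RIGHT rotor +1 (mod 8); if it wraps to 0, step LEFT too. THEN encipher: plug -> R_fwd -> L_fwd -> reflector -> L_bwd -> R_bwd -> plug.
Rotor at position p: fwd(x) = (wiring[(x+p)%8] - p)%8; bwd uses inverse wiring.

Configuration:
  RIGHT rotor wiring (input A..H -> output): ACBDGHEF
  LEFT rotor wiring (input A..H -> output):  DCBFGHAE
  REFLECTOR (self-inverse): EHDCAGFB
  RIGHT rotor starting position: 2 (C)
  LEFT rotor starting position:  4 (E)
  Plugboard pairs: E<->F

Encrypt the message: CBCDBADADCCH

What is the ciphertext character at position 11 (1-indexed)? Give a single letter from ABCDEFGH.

Char 1 ('C'): step: R->3, L=4; C->plug->C->R->E->L->H->refl->B->L'->H->R'->G->plug->G
Char 2 ('B'): step: R->4, L=4; B->plug->B->R->D->L->A->refl->E->L'->C->R'->A->plug->A
Char 3 ('C'): step: R->5, L=4; C->plug->C->R->A->L->C->refl->D->L'->B->R'->H->plug->H
Char 4 ('D'): step: R->6, L=4; D->plug->D->R->E->L->H->refl->B->L'->H->R'->B->plug->B
Char 5 ('B'): step: R->7, L=4; B->plug->B->R->B->L->D->refl->C->L'->A->R'->G->plug->G
Char 6 ('A'): step: R->0, L->5 (L advanced); A->plug->A->R->A->L->C->refl->D->L'->B->R'->C->plug->C
Char 7 ('D'): step: R->1, L=5; D->plug->D->R->F->L->E->refl->A->L'->G->R'->E->plug->F
Char 8 ('A'): step: R->2, L=5; A->plug->A->R->H->L->B->refl->H->L'->C->R'->E->plug->F
Char 9 ('D'): step: R->3, L=5; D->plug->D->R->B->L->D->refl->C->L'->A->R'->A->plug->A
Char 10 ('C'): step: R->4, L=5; C->plug->C->R->A->L->C->refl->D->L'->B->R'->D->plug->D
Char 11 ('C'): step: R->5, L=5; C->plug->C->R->A->L->C->refl->D->L'->B->R'->H->plug->H

H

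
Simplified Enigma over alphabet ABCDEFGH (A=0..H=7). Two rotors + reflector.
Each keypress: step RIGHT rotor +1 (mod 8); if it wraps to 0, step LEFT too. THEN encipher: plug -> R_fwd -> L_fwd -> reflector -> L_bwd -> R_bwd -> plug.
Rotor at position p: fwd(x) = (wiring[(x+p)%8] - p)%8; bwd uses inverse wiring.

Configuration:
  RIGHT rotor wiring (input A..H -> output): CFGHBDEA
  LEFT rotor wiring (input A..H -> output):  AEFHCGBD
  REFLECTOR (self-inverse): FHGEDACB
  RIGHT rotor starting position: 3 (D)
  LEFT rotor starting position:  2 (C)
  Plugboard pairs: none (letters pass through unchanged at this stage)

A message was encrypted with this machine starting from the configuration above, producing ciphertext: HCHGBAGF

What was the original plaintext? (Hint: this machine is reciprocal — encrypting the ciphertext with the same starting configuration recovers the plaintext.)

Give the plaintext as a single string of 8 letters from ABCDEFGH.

Answer: CECHGBEH

Derivation:
Char 1 ('H'): step: R->4, L=2; H->plug->H->R->D->L->E->refl->D->L'->A->R'->C->plug->C
Char 2 ('C'): step: R->5, L=2; C->plug->C->R->D->L->E->refl->D->L'->A->R'->E->plug->E
Char 3 ('H'): step: R->6, L=2; H->plug->H->R->F->L->B->refl->H->L'->E->R'->C->plug->C
Char 4 ('G'): step: R->7, L=2; G->plug->G->R->E->L->H->refl->B->L'->F->R'->H->plug->H
Char 5 ('B'): step: R->0, L->3 (L advanced); B->plug->B->R->F->L->F->refl->A->L'->E->R'->G->plug->G
Char 6 ('A'): step: R->1, L=3; A->plug->A->R->E->L->A->refl->F->L'->F->R'->B->plug->B
Char 7 ('G'): step: R->2, L=3; G->plug->G->R->A->L->E->refl->D->L'->C->R'->E->plug->E
Char 8 ('F'): step: R->3, L=3; F->plug->F->R->H->L->C->refl->G->L'->D->R'->H->plug->H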